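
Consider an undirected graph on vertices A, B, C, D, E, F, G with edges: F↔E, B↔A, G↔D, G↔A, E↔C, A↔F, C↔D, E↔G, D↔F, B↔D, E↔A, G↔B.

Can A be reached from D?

Explore from D.
Distance 1: reach B, C, F, G.
Distance 2: reach A, E.
Found A.

Yes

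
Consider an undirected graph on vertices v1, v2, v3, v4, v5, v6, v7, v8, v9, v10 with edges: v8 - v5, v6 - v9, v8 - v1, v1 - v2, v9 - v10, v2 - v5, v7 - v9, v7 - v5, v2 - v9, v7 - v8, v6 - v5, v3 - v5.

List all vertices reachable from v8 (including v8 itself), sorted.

Start at v8.
Its neighbours: v1, v5, v7.
Then their neighbours: v2, v3, v6, v9.
Then next layer: v10.
Nothing further is reachable.

v1, v2, v3, v5, v6, v7, v8, v9, v10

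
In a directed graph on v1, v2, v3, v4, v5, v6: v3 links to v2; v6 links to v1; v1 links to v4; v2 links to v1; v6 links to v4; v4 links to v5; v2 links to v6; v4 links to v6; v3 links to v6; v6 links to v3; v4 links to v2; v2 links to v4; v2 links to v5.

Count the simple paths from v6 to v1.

3

v6→v1
v6→v3→v2→v1
v6→v4→v2→v1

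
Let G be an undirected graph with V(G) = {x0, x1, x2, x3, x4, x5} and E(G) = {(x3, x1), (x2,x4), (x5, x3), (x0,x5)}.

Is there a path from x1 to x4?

Explore from x1.
Distance 1: reach x3.
Distance 2: reach x5.
Distance 3: reach x0.
The search is exhausted without reaching x4; it lies in a different component.

No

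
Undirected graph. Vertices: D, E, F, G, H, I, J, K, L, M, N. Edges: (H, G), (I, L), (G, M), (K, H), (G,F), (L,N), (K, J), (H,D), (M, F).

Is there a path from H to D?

Explore from H.
Distance 1: reach D, G, K.
Found D.

Yes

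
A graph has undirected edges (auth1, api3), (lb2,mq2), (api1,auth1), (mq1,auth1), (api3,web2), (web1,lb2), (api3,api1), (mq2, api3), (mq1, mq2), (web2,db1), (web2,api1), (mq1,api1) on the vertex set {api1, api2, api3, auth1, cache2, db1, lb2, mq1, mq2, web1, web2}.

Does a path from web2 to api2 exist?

Explore from web2.
Distance 1: reach api1, api3, db1.
Distance 2: reach auth1, mq1, mq2.
Distance 3: reach lb2.
Distance 4: reach web1.
The search is exhausted without reaching api2; it lies in a different component.

No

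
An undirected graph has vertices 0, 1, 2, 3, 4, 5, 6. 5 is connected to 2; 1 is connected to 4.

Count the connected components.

From 0: component {0}.
From 1: component {1, 4}.
From 2: component {2, 5}.
From 3: component {3}.
From 6: component {6}.
That's 5 components.

5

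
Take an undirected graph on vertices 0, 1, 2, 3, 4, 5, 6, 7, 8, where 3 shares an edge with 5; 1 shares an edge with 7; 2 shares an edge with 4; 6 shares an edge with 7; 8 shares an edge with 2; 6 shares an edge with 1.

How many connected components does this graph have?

4

From 0: component {0}.
From 1: component {1, 6, 7}.
From 2: component {2, 4, 8}.
From 3: component {3, 5}.
That's 4 components.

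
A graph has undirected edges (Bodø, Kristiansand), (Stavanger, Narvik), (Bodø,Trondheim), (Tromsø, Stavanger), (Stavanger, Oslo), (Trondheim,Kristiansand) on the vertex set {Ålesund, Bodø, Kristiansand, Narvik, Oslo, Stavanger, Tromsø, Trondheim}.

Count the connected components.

3

From Ålesund: component {Ålesund}.
From Bodø: component {Bodø, Kristiansand, Trondheim}.
From Narvik: component {Narvik, Oslo, Stavanger, Tromsø}.
That's 3 components.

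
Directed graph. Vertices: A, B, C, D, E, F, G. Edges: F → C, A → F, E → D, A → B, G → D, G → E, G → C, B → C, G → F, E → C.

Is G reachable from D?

No

D has no outgoing edges, so nothing is reachable from it.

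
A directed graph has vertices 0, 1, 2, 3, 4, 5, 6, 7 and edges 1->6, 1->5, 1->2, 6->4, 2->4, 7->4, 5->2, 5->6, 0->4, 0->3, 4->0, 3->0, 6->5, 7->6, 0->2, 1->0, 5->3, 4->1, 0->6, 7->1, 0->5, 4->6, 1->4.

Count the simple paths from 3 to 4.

6

3→0→2→4
3→0→4
3→0→5→2→4
3→0→5→6→4
3→0→6→4
3→0→6→5→2→4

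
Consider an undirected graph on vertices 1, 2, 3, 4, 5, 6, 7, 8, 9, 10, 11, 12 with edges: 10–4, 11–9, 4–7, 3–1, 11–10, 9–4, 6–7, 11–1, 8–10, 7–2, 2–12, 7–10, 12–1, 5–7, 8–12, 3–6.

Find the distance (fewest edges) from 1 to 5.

Distance 0: 1.
Distance 1: 3, 11, 12.
Distance 2: 2, 6, 8, 9, 10.
Distance 3: 4, 7.
Distance 4: 5 — contains 5.

4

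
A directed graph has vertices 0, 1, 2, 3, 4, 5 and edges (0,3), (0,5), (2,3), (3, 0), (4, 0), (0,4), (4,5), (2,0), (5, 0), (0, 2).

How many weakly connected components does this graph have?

From 0: component {0, 2, 3, 4, 5}.
From 1: component {1}.
That's 2 components.

2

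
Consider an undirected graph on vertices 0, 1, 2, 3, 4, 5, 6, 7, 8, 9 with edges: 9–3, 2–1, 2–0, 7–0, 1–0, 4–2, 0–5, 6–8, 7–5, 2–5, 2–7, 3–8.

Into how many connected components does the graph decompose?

2

From 0: component {0, 1, 2, 4, 5, 7}.
From 3: component {3, 6, 8, 9}.
That's 2 components.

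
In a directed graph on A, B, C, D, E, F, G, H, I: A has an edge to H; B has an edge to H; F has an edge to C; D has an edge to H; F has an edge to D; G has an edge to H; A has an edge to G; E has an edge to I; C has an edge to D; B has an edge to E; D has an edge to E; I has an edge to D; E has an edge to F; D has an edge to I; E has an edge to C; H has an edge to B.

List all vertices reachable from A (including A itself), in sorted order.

A, B, C, D, E, F, G, H, I

Start at A.
Its neighbours: G, H.
Then their neighbours: B.
Then next layer: E.
Then next layer: C, F, I.
Then next layer: D.
Every vertex is now reached.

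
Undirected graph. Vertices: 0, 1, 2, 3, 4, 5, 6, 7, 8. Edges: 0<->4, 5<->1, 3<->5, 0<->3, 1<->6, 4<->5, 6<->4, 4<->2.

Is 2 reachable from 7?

7 has no edges, so nothing is reachable from it.

No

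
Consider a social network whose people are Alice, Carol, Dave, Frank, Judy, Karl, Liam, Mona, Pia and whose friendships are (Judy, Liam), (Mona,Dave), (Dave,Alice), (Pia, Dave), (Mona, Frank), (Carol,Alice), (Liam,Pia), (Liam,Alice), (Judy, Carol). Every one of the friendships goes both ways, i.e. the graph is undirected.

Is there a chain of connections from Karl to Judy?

No

Karl has no edges, so nothing is reachable from it.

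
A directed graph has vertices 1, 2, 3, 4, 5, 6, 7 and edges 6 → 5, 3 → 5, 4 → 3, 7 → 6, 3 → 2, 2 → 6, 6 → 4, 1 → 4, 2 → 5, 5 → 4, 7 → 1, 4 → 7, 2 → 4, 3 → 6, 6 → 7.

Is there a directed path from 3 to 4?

Yes

Explore from 3.
Distance 1: reach 2, 5, 6.
Distance 2: reach 4, 7.
Found 4.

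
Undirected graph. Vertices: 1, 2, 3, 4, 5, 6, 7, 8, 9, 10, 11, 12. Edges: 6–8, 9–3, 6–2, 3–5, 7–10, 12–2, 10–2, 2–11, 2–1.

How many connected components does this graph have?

From 1: component {1, 2, 6, 7, 8, 10, 11, 12}.
From 3: component {3, 5, 9}.
From 4: component {4}.
That's 3 components.

3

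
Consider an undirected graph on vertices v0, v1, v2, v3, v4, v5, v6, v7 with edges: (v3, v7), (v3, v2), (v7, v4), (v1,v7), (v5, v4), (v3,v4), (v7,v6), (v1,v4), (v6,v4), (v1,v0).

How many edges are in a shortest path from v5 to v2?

3

Distance 0: v5.
Distance 1: v4.
Distance 2: v1, v3, v6, v7.
Distance 3: v0, v2 — contains v2.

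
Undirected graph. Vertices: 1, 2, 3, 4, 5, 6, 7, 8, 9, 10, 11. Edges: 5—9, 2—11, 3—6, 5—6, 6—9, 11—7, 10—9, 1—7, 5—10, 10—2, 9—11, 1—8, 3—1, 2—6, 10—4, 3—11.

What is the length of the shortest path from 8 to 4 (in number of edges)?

Distance 0: 8.
Distance 1: 1.
Distance 2: 3, 7.
Distance 3: 6, 11.
Distance 4: 2, 5, 9.
Distance 5: 10.
Distance 6: 4 — contains 4.

6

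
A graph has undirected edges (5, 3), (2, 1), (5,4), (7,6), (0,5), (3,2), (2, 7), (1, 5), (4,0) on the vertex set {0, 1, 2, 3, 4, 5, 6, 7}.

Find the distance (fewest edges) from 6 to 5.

4

Distance 0: 6.
Distance 1: 7.
Distance 2: 2.
Distance 3: 1, 3.
Distance 4: 5 — contains 5.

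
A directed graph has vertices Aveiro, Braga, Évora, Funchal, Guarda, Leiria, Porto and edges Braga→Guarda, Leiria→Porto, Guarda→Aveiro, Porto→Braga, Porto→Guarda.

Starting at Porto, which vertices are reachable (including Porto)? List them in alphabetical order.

Start at Porto.
Its neighbours: Braga, Guarda.
Then their neighbours: Aveiro.
Nothing further is reachable.

Aveiro, Braga, Guarda, Porto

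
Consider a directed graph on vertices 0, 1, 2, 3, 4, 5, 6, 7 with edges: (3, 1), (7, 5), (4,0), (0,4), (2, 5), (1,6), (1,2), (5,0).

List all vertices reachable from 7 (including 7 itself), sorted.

0, 4, 5, 7

Start at 7.
Its neighbours: 5.
Then their neighbours: 0.
Then next layer: 4.
Nothing further is reachable.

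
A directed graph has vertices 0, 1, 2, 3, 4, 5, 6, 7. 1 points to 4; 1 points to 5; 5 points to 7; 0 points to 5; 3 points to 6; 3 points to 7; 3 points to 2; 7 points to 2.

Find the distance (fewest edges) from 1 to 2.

3

Distance 0: 1.
Distance 1: 4, 5.
Distance 2: 7.
Distance 3: 2 — contains 2.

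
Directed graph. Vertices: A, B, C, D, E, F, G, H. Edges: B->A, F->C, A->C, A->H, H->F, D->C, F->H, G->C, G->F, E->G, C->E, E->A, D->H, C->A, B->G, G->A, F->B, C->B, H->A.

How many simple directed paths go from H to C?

H→A→C
H→F→B→A→C
H→F→B→G→A→C
H→F→B→G→C
H→F→C

5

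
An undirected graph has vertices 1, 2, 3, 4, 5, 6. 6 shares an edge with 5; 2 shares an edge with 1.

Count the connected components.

From 1: component {1, 2}.
From 3: component {3}.
From 4: component {4}.
From 5: component {5, 6}.
That's 4 components.

4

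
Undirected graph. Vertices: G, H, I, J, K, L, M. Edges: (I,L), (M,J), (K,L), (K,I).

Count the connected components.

From G: component {G}.
From H: component {H}.
From I: component {I, K, L}.
From J: component {J, M}.
That's 4 components.

4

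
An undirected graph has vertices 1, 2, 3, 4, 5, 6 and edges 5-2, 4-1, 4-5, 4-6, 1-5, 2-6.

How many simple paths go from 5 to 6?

5–1–4–6
5–2–6
5–4–6

3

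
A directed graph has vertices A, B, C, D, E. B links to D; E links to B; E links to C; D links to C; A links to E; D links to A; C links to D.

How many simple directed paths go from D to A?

1

D→A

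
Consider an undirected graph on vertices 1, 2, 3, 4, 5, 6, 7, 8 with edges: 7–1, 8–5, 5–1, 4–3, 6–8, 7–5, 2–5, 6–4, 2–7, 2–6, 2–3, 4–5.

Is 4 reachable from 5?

Yes

Explore from 5.
Distance 1: reach 1, 2, 4, 7, 8.
Found 4.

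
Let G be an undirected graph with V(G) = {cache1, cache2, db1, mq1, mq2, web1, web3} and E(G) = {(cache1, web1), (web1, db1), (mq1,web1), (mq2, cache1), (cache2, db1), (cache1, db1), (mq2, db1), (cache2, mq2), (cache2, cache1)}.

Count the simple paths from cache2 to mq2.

cache2–cache1–db1–mq2
cache2–cache1–mq2
cache2–cache1–web1–db1–mq2
cache2–db1–cache1–mq2
cache2–db1–mq2
cache2–db1–web1–cache1–mq2
cache2–mq2

7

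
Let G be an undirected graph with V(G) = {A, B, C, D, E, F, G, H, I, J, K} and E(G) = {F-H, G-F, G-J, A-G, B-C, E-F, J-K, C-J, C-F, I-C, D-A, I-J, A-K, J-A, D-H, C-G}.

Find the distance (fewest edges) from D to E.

3

Distance 0: D.
Distance 1: A, H.
Distance 2: F, G, J, K.
Distance 3: C, E, I — contains E.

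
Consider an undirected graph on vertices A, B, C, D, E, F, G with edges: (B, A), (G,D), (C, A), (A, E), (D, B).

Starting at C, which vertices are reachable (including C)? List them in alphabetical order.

A, B, C, D, E, G

Start at C.
Its neighbours: A.
Then their neighbours: B, E.
Then next layer: D.
Then next layer: G.
Nothing further is reachable.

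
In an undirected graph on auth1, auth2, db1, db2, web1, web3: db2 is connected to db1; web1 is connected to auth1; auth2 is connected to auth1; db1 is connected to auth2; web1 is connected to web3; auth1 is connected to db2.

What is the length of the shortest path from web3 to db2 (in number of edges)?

Distance 0: web3.
Distance 1: web1.
Distance 2: auth1.
Distance 3: auth2, db2 — contains db2.

3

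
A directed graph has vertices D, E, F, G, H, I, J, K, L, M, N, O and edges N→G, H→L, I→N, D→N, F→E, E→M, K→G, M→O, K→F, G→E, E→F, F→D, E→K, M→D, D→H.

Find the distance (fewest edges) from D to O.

Distance 0: D.
Distance 1: H, N.
Distance 2: G, L.
Distance 3: E.
Distance 4: F, K, M.
Distance 5: O — contains O.

5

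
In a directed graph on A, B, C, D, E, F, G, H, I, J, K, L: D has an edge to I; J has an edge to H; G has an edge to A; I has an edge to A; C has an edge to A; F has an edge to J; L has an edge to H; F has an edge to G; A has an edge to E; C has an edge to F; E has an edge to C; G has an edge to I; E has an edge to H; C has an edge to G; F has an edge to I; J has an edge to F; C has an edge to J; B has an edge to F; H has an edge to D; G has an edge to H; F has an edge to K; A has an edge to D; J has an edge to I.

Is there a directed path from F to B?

No

Explore from F.
Distance 1: reach G, I, J, K.
Distance 2: reach A, H.
Distance 3: reach D, E.
Distance 4: reach C.
The search from F is exhausted; no directed path reaches B.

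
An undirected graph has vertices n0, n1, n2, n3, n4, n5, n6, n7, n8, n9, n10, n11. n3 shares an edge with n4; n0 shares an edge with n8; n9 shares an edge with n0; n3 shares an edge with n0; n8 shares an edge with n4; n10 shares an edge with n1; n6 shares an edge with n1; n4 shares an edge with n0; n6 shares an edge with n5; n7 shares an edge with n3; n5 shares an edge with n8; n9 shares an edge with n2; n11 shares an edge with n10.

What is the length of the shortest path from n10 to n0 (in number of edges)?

5

Distance 0: n10.
Distance 1: n1, n11.
Distance 2: n6.
Distance 3: n5.
Distance 4: n8.
Distance 5: n0, n4 — contains n0.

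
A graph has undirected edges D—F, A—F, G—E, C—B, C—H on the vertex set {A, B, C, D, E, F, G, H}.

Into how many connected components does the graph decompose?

3

From A: component {A, D, F}.
From B: component {B, C, H}.
From E: component {E, G}.
That's 3 components.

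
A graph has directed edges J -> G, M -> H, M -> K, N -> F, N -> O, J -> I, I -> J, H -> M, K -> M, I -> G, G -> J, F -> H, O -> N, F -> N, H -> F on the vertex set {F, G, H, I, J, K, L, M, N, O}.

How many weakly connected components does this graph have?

From F: component {F, H, K, M, N, O}.
From G: component {G, I, J}.
From L: component {L}.
That's 3 components.

3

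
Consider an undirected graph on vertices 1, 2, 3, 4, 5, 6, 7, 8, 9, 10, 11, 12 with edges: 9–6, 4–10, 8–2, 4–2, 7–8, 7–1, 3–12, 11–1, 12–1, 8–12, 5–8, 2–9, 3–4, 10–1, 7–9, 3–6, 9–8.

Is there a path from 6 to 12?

Explore from 6.
Distance 1: reach 3, 9.
Distance 2: reach 2, 4, 7, 8, 12.
Found 12.

Yes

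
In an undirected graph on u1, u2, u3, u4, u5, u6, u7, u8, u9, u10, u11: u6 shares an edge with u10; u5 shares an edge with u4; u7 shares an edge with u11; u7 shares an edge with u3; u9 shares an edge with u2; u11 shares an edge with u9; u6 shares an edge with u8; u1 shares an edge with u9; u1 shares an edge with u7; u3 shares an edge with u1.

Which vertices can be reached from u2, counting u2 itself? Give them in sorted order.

u1, u2, u3, u7, u9, u11

Start at u2.
Its neighbours: u9.
Then their neighbours: u1, u11.
Then next layer: u3, u7.
Nothing further is reachable.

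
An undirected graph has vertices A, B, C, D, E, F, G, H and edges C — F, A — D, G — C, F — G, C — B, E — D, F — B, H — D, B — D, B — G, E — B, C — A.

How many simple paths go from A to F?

A–C–B–F
A–C–B–G–F
A–C–F
A–C–G–B–F
A–C–G–F
A–D–B–C–F
A–D–B–C–G–F
A–D–B–F
A–D–B–G–C–F
A–D–B–G–F
A–D–E–B–C–F
A–D–E–B–C–G–F
A–D–E–B–F
A–D–E–B–G–C–F
A–D–E–B–G–F

15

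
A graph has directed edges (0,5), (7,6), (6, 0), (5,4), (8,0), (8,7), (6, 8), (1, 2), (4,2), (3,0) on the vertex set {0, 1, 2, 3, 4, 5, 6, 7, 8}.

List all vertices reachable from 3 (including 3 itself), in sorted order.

0, 2, 3, 4, 5

Start at 3.
Its neighbours: 0.
Then their neighbours: 5.
Then next layer: 4.
Then next layer: 2.
Nothing further is reachable.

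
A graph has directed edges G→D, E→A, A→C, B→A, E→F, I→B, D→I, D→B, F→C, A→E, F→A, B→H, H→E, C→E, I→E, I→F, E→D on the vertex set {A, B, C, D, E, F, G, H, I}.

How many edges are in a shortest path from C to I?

Distance 0: C.
Distance 1: E.
Distance 2: A, D, F.
Distance 3: B, I — contains I.

3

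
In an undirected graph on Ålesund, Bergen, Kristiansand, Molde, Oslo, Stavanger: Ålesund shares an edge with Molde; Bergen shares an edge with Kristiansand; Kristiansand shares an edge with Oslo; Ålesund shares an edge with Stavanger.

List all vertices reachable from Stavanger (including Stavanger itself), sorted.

Ålesund, Molde, Stavanger

Start at Stavanger.
Its neighbours: Ålesund.
Then their neighbours: Molde.
Nothing further is reachable.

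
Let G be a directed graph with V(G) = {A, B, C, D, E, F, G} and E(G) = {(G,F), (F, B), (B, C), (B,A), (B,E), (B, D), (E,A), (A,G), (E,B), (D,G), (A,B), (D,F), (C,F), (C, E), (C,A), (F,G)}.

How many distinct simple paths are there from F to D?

1

F→B→D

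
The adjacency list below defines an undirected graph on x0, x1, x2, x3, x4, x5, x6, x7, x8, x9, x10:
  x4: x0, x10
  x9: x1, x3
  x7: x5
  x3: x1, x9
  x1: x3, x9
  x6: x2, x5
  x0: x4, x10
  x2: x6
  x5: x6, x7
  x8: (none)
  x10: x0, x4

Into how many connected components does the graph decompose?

From x0: component {x0, x4, x10}.
From x1: component {x1, x3, x9}.
From x2: component {x2, x5, x6, x7}.
From x8: component {x8}.
That's 4 components.

4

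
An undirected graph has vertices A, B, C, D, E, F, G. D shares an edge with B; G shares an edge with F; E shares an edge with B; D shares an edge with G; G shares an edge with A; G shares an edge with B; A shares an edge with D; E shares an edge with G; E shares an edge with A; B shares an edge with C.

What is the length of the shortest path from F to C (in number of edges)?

Distance 0: F.
Distance 1: G.
Distance 2: A, B, D, E.
Distance 3: C — contains C.

3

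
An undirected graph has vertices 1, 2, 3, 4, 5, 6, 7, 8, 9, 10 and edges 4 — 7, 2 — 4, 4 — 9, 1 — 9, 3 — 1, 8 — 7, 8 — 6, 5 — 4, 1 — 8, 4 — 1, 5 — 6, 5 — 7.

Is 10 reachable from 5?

No

Explore from 5.
Distance 1: reach 4, 6, 7.
Distance 2: reach 1, 2, 8, 9.
Distance 3: reach 3.
The search is exhausted without reaching 10; it lies in a different component.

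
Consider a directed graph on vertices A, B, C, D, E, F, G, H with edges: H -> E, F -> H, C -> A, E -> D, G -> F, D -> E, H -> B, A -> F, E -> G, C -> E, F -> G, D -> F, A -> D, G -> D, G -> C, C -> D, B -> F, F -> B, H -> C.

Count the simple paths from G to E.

13

G→C→A→D→E
G→C→A→D→F→H→E
G→C→A→F→H→E
G→C→D→E
G→C→D→F→H→E
G→C→E
G→D→E
G→D→F→H→C→E
G→D→F→H→E
G→F→H→C→A→D→E
G→F→H→C→D→E
G→F→H→C→E
G→F→H→E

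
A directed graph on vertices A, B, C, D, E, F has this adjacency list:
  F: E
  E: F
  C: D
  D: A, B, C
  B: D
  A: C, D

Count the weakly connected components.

From A: component {A, B, C, D}.
From E: component {E, F}.
That's 2 components.

2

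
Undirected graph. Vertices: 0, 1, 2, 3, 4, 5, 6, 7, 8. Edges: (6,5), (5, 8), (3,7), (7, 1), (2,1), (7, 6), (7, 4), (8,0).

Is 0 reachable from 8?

Yes

Explore from 8.
Distance 1: reach 0, 5.
Found 0.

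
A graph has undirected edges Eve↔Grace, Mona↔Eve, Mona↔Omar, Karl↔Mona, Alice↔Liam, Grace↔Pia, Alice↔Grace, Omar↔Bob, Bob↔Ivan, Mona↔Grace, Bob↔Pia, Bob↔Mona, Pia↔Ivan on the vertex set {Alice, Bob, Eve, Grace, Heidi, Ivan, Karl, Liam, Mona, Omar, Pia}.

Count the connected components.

2

From Alice: component {Alice, Bob, Eve, Grace, Ivan, Karl, Liam, Mona, Omar, Pia}.
From Heidi: component {Heidi}.
That's 2 components.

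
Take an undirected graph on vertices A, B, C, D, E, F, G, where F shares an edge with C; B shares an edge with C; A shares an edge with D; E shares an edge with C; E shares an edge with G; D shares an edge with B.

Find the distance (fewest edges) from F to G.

Distance 0: F.
Distance 1: C.
Distance 2: B, E.
Distance 3: D, G — contains G.

3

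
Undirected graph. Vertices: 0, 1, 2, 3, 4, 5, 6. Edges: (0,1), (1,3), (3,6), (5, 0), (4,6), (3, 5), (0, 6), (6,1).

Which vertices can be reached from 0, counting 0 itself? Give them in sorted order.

0, 1, 3, 4, 5, 6

Start at 0.
Its neighbours: 1, 5, 6.
Then their neighbours: 3, 4.
Nothing further is reachable.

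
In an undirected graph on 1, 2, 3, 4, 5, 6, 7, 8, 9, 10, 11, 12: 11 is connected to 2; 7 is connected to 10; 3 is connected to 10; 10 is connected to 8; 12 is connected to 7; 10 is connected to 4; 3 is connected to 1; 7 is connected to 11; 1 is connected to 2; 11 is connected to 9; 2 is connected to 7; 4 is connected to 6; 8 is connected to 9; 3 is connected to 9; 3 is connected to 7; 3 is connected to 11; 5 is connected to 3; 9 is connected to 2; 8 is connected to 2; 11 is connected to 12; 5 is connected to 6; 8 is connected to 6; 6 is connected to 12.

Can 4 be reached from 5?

Yes

Explore from 5.
Distance 1: reach 3, 6.
Distance 2: reach 1, 4, 7, 8, 9, 10, 11, 12.
Found 4.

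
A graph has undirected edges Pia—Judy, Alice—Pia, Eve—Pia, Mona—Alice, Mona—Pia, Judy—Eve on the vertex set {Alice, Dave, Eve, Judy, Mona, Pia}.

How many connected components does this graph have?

2

From Alice: component {Alice, Eve, Judy, Mona, Pia}.
From Dave: component {Dave}.
That's 2 components.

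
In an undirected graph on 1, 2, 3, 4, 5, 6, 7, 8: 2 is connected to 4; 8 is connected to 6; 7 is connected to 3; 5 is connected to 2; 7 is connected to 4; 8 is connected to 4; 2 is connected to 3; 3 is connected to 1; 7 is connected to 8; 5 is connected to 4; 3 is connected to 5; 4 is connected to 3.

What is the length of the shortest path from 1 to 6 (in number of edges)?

4

Distance 0: 1.
Distance 1: 3.
Distance 2: 2, 4, 5, 7.
Distance 3: 8.
Distance 4: 6 — contains 6.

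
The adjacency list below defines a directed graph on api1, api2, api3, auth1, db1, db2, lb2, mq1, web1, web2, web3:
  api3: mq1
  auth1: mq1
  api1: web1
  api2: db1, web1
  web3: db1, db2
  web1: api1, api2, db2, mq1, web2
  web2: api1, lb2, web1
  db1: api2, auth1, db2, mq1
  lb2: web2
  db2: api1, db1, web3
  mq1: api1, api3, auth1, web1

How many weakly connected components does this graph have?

1

From api1: component {api1, api2, api3, auth1, db1, db2, lb2, mq1, web1, web2, web3}.
That's 1 component.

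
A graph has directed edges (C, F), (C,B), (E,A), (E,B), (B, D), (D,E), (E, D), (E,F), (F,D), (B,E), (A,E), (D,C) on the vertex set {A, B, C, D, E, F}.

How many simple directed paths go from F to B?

F→D→C→B
F→D→E→B

2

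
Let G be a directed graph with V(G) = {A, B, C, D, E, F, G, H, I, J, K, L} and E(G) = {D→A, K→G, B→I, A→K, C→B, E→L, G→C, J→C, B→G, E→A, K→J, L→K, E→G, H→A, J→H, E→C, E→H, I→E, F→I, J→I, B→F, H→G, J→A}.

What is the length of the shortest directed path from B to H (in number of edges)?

Distance 0: B.
Distance 1: F, G, I.
Distance 2: C, E.
Distance 3: A, H, L — contains H.

3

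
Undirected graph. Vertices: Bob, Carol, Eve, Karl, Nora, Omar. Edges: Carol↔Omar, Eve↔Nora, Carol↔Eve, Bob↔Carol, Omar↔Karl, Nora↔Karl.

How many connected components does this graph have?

From Bob: component {Bob, Carol, Eve, Karl, Nora, Omar}.
That's 1 component.

1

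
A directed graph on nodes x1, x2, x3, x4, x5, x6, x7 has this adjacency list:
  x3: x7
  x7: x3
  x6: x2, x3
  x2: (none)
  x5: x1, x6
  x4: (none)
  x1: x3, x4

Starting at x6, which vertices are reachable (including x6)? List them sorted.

x2, x3, x6, x7

Start at x6.
Its neighbours: x2, x3.
Then their neighbours: x7.
Nothing further is reachable.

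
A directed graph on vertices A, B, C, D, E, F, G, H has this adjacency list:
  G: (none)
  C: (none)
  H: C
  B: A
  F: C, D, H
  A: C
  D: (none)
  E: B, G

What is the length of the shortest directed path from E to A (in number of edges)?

2

Distance 0: E.
Distance 1: B, G.
Distance 2: A — contains A.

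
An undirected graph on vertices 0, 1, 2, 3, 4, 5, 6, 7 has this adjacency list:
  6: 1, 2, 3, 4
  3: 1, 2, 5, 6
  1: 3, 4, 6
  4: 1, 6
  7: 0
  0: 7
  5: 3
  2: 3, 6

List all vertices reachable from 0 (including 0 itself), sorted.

Start at 0.
Its neighbours: 7.
Nothing further is reachable.

0, 7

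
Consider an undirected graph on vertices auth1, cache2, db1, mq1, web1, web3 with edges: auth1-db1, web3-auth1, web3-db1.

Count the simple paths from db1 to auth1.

2

db1–auth1
db1–web3–auth1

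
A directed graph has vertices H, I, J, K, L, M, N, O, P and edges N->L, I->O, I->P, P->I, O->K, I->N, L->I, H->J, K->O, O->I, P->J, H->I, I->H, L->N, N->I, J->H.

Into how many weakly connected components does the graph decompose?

From H: component {H, I, J, K, L, N, O, P}.
From M: component {M}.
That's 2 components.

2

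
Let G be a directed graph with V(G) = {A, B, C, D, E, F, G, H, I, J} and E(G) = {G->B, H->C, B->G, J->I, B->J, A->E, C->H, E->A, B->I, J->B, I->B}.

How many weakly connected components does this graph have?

5

From A: component {A, E}.
From B: component {B, G, I, J}.
From C: component {C, H}.
From D: component {D}.
From F: component {F}.
That's 5 components.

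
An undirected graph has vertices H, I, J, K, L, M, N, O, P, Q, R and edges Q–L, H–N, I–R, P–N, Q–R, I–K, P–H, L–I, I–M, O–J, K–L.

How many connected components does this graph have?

3

From H: component {H, N, P}.
From I: component {I, K, L, M, Q, R}.
From J: component {J, O}.
That's 3 components.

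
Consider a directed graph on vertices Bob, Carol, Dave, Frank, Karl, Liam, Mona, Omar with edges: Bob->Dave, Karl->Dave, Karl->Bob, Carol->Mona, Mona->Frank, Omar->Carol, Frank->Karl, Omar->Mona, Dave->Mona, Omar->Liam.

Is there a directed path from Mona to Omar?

Explore from Mona.
Distance 1: reach Frank.
Distance 2: reach Karl.
Distance 3: reach Bob, Dave.
The search from Mona is exhausted; no directed path reaches Omar.

No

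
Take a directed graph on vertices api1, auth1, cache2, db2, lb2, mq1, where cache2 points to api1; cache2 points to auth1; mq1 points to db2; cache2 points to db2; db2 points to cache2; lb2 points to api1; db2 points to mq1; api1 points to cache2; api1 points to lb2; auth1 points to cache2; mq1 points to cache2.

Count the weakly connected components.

From api1: component {api1, auth1, cache2, db2, lb2, mq1}.
That's 1 component.

1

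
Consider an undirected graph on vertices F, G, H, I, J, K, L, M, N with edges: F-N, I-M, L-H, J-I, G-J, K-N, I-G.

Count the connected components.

3

From F: component {F, K, N}.
From G: component {G, I, J, M}.
From H: component {H, L}.
That's 3 components.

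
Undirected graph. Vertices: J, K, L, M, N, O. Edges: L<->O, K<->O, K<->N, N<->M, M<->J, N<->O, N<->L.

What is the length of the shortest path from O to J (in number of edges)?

Distance 0: O.
Distance 1: K, L, N.
Distance 2: M.
Distance 3: J — contains J.

3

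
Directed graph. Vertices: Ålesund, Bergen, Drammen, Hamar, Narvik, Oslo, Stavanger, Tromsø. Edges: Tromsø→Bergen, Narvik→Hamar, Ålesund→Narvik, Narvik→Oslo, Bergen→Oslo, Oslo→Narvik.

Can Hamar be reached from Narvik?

Yes

Explore from Narvik.
Distance 1: reach Hamar, Oslo.
Found Hamar.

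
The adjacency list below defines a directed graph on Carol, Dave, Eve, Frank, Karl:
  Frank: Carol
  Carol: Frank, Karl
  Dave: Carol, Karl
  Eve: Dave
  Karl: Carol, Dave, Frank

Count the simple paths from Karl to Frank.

Karl→Carol→Frank
Karl→Dave→Carol→Frank
Karl→Frank

3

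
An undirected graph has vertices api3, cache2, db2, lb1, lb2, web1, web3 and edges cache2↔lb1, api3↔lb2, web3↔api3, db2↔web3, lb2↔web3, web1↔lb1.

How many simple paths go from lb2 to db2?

2

lb2–api3–web3–db2
lb2–web3–db2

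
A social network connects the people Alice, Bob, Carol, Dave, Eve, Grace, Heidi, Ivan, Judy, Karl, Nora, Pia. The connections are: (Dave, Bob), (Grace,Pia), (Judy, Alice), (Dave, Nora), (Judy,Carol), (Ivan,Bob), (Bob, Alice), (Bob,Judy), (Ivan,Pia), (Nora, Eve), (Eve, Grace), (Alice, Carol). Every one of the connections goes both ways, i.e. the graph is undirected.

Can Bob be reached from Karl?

Karl has no edges, so nothing is reachable from it.

No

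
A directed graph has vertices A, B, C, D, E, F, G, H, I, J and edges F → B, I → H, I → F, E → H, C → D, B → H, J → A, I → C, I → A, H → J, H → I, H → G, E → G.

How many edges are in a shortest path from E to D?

Distance 0: E.
Distance 1: G, H.
Distance 2: I, J.
Distance 3: A, C, F.
Distance 4: B, D — contains D.

4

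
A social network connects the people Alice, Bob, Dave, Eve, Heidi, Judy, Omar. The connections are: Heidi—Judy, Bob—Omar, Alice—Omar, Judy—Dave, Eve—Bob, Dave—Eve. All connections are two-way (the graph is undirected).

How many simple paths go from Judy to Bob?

Judy–Dave–Eve–Bob

1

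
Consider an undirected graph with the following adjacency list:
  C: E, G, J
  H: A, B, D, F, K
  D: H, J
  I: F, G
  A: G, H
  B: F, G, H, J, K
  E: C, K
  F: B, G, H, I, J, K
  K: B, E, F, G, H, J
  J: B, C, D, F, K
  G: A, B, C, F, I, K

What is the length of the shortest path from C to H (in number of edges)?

3

Distance 0: C.
Distance 1: E, G, J.
Distance 2: A, B, D, F, I, K.
Distance 3: H — contains H.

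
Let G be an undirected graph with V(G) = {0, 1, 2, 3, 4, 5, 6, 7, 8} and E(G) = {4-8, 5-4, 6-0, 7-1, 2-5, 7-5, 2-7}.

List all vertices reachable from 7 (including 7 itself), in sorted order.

Start at 7.
Its neighbours: 1, 2, 5.
Then their neighbours: 4.
Then next layer: 8.
Nothing further is reachable.

1, 2, 4, 5, 7, 8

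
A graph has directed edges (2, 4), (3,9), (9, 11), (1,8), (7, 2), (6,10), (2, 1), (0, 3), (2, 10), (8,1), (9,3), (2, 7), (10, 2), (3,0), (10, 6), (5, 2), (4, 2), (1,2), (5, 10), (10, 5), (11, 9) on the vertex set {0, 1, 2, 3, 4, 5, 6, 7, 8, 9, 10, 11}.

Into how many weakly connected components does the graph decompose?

From 0: component {0, 3, 9, 11}.
From 1: component {1, 2, 4, 5, 6, 7, 8, 10}.
That's 2 components.

2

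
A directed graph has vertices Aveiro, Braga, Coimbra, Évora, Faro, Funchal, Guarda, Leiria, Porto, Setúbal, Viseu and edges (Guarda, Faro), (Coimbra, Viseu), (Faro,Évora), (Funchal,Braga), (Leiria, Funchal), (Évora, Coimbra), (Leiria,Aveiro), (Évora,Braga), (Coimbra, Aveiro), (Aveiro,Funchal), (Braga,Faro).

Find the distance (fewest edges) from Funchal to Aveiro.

5

Distance 0: Funchal.
Distance 1: Braga.
Distance 2: Faro.
Distance 3: Évora.
Distance 4: Coimbra.
Distance 5: Aveiro, Viseu — contains Aveiro.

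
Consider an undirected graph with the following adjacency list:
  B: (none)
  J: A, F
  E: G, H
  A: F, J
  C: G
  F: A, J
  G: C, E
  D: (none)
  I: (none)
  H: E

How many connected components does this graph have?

From A: component {A, F, J}.
From B: component {B}.
From C: component {C, E, G, H}.
From D: component {D}.
From I: component {I}.
That's 5 components.

5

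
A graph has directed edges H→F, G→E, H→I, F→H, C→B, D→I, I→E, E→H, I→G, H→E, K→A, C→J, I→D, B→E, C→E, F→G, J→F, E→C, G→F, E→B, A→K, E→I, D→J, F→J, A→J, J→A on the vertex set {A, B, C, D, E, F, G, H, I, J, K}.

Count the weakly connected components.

From A: component {A, B, C, D, E, F, G, H, I, J, K}.
That's 1 component.

1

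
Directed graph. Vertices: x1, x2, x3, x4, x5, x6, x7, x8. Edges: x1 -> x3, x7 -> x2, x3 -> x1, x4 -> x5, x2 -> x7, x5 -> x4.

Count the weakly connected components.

5

From x1: component {x1, x3}.
From x2: component {x2, x7}.
From x4: component {x4, x5}.
From x6: component {x6}.
From x8: component {x8}.
That's 5 components.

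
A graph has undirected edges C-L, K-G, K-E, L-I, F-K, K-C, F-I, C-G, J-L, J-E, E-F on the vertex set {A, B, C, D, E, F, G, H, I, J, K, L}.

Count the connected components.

From A: component {A}.
From B: component {B}.
From C: component {C, E, F, G, I, J, K, L}.
From D: component {D}.
From H: component {H}.
That's 5 components.

5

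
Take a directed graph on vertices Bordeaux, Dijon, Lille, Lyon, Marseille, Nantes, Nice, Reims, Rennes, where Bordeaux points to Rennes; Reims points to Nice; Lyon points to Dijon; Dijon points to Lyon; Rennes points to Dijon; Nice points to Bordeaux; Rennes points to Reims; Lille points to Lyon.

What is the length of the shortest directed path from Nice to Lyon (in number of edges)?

4

Distance 0: Nice.
Distance 1: Bordeaux.
Distance 2: Rennes.
Distance 3: Dijon, Reims.
Distance 4: Lyon — contains Lyon.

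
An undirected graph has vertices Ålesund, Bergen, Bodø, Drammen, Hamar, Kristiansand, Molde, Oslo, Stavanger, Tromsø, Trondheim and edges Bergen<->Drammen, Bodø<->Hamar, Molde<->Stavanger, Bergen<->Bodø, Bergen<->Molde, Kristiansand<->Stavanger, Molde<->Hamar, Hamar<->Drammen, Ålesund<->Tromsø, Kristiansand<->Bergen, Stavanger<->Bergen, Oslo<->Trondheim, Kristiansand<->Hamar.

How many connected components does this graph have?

From Ålesund: component {Ålesund, Tromsø}.
From Bergen: component {Bergen, Bodø, Drammen, Hamar, Kristiansand, Molde, Stavanger}.
From Oslo: component {Oslo, Trondheim}.
That's 3 components.

3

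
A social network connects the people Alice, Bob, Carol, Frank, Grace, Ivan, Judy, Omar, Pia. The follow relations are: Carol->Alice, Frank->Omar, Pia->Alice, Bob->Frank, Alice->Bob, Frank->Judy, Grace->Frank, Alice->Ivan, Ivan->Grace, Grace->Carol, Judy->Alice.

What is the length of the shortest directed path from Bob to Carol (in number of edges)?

6

Distance 0: Bob.
Distance 1: Frank.
Distance 2: Judy, Omar.
Distance 3: Alice.
Distance 4: Ivan.
Distance 5: Grace.
Distance 6: Carol — contains Carol.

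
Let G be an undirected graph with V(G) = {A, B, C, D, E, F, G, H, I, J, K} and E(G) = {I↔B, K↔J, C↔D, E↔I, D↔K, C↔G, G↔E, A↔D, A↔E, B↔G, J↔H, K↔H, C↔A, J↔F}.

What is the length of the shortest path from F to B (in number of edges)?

Distance 0: F.
Distance 1: J.
Distance 2: H, K.
Distance 3: D.
Distance 4: A, C.
Distance 5: E, G.
Distance 6: B, I — contains B.

6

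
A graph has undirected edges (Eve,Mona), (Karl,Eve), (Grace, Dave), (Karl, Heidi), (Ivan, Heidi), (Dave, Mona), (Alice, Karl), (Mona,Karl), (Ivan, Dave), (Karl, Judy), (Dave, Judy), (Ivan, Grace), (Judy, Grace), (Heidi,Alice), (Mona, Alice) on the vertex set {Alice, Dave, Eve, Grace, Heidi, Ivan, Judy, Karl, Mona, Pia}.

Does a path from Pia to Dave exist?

Pia has no edges, so nothing is reachable from it.

No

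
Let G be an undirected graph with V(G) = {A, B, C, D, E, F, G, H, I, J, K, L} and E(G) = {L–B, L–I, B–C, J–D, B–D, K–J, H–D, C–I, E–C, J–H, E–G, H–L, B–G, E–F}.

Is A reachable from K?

Explore from K.
Distance 1: reach J.
Distance 2: reach D, H.
Distance 3: reach B, L.
Distance 4: reach C, G, I.
Distance 5: reach E.
Distance 6: reach F.
The search is exhausted without reaching A; it lies in a different component.

No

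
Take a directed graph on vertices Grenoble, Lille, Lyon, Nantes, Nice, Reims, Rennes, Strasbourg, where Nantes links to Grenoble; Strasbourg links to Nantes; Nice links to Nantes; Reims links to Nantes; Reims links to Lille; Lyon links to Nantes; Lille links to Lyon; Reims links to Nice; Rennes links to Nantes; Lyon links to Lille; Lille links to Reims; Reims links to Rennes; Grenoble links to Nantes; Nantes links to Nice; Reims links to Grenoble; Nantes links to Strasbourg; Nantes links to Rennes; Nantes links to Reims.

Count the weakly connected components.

1

From Grenoble: component {Grenoble, Lille, Lyon, Nantes, Nice, Reims, Rennes, Strasbourg}.
That's 1 component.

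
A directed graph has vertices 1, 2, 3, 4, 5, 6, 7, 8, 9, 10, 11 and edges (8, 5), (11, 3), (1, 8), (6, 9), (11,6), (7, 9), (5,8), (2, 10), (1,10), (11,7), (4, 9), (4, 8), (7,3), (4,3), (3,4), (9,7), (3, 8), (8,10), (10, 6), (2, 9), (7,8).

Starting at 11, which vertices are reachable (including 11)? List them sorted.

3, 4, 5, 6, 7, 8, 9, 10, 11

Start at 11.
Its neighbours: 3, 6, 7.
Then their neighbours: 4, 8, 9.
Then next layer: 5, 10.
Nothing further is reachable.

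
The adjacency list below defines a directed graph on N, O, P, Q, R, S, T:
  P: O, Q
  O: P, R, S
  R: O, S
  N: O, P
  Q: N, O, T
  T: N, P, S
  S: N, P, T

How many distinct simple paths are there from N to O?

N→O
N→P→O
N→P→Q→O

3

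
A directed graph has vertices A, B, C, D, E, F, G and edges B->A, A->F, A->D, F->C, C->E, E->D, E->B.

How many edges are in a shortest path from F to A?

4

Distance 0: F.
Distance 1: C.
Distance 2: E.
Distance 3: B, D.
Distance 4: A — contains A.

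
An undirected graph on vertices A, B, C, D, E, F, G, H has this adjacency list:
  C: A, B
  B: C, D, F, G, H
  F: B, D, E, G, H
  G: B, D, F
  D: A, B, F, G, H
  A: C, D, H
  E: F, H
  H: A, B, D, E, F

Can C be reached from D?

Explore from D.
Distance 1: reach A, B, F, G, H.
Distance 2: reach C, E.
Found C.

Yes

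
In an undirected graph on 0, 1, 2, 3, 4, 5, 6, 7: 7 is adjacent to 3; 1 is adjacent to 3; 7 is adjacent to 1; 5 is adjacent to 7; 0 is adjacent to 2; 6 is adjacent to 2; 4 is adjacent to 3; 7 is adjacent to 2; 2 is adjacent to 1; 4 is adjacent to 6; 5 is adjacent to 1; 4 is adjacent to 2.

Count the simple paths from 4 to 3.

13

4–2–1–3
4–2–1–5–7–3
4–2–1–7–3
4–2–7–1–3
4–2–7–3
4–2–7–5–1–3
4–3
4–6–2–1–3
4–6–2–1–5–7–3
4–6–2–1–7–3
4–6–2–7–1–3
4–6–2–7–3
4–6–2–7–5–1–3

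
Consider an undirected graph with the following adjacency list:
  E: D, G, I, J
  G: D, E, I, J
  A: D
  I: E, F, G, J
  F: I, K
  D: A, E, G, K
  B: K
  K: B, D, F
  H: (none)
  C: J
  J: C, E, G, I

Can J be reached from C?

Yes

Explore from C.
Distance 1: reach J.
Found J.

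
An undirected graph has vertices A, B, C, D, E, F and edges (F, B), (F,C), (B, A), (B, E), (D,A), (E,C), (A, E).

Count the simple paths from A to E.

A–B–E
A–B–F–C–E
A–E

3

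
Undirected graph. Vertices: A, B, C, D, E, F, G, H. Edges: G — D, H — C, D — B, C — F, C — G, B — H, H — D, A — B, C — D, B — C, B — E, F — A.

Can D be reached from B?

Explore from B.
Distance 1: reach A, C, D, E, H.
Found D.

Yes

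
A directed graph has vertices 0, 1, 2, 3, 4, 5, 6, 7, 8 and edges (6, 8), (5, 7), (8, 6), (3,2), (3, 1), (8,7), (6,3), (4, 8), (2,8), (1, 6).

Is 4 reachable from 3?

Explore from 3.
Distance 1: reach 1, 2.
Distance 2: reach 6, 8.
Distance 3: reach 7.
The search from 3 is exhausted; no directed path reaches 4.

No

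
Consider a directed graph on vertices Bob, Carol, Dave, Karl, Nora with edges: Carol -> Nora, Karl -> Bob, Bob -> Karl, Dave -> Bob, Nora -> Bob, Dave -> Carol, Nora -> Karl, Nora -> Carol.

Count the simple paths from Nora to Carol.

Nora→Carol

1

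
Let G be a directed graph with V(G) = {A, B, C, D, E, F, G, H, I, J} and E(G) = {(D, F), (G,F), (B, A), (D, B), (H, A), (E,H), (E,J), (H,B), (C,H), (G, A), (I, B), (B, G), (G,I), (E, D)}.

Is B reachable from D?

Yes

Explore from D.
Distance 1: reach B, F.
Found B.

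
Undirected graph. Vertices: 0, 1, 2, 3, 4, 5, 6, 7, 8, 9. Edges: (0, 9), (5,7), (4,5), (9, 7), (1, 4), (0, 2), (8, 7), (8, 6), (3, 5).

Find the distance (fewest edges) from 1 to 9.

Distance 0: 1.
Distance 1: 4.
Distance 2: 5.
Distance 3: 3, 7.
Distance 4: 8, 9 — contains 9.

4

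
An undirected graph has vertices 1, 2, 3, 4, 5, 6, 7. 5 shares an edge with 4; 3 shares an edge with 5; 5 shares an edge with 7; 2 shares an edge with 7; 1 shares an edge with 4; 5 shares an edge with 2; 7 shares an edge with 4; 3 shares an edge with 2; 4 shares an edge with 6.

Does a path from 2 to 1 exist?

Explore from 2.
Distance 1: reach 3, 5, 7.
Distance 2: reach 4.
Distance 3: reach 1, 6.
Found 1.

Yes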